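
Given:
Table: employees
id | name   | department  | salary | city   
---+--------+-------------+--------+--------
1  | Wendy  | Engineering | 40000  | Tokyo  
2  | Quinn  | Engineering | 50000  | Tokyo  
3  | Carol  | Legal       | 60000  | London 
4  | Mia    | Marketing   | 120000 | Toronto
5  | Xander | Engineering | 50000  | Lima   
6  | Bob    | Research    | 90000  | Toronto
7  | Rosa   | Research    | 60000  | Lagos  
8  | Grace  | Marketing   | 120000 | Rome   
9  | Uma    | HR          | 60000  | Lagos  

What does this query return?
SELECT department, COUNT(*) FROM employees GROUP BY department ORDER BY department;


Assigning each row to its department group:
  Wendy -> Engineering
  Quinn -> Engineering
  Carol -> Legal
  Mia -> Marketing
  Xander -> Engineering
  Bob -> Research
  Rosa -> Research
  Grace -> Marketing
  Uma -> HR


5 groups:
Engineering, 3
HR, 1
Legal, 1
Marketing, 2
Research, 2


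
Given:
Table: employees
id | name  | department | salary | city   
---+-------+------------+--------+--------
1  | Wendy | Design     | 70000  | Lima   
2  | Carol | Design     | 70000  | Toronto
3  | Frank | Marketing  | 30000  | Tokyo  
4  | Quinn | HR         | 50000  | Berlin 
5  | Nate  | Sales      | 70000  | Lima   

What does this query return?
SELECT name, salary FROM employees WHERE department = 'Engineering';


Filtering: department = 'Engineering'
Matching rows: 0

Empty result set (0 rows)


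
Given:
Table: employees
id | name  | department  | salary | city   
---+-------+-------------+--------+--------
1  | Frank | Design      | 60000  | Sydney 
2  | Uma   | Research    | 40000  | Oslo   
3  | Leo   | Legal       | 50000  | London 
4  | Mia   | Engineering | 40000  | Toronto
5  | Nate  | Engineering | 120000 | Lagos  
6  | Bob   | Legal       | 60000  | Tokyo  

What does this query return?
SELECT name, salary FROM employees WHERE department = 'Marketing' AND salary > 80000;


Filtering: department = 'Marketing' AND salary > 80000
Matching: 0 rows

Empty result set (0 rows)


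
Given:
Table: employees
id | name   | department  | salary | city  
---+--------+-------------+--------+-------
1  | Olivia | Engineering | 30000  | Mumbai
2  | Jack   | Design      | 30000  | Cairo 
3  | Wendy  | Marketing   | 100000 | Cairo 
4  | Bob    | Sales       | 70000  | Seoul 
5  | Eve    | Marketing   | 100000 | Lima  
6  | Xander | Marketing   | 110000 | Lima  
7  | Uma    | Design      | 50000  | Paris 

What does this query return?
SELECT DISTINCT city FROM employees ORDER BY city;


All 'city' values (row order): Mumbai, Cairo, Cairo, Seoul, Lima, Lima, Paris
Removing duplicates leaves 5 unique value(s).

5 values:
Cairo
Lima
Mumbai
Paris
Seoul


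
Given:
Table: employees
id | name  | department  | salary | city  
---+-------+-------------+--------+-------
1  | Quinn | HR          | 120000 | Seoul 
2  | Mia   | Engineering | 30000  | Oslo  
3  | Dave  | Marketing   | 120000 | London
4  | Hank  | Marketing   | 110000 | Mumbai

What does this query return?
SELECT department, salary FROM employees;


Projecting columns: department, salary

4 rows:
HR, 120000
Engineering, 30000
Marketing, 120000
Marketing, 110000


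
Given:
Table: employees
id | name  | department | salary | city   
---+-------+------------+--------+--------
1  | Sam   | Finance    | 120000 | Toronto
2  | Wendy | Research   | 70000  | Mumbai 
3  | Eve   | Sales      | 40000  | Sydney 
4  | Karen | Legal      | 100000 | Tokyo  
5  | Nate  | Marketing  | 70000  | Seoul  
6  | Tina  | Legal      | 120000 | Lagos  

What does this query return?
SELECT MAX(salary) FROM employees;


Salaries: 120000, 70000, 40000, 100000, 70000, 120000
MAX = 120000

120000


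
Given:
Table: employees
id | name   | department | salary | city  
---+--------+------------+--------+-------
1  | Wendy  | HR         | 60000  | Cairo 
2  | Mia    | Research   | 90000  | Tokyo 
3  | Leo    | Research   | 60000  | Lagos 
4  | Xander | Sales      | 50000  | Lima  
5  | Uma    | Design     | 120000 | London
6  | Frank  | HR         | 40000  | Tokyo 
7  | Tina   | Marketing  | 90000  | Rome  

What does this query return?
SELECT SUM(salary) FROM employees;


SUM(salary) = 60000 + 90000 + 60000 + 50000 + 120000 + 40000 + 90000 = 510000

510000


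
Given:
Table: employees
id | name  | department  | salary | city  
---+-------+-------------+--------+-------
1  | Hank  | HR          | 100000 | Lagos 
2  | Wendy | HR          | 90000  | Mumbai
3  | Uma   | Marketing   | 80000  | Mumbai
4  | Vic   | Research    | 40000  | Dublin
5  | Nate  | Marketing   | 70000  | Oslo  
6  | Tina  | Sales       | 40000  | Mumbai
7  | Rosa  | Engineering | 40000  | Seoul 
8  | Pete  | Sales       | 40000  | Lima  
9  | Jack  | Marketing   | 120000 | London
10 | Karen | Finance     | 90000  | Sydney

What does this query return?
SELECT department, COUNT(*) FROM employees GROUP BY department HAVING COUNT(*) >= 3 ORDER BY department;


Groups with count >= 3:
  Marketing: 3 -> PASS
  Engineering: 1 -> filtered out
  Finance: 1 -> filtered out
  HR: 2 -> filtered out
  Research: 1 -> filtered out
  Sales: 2 -> filtered out


1 groups:
Marketing, 3


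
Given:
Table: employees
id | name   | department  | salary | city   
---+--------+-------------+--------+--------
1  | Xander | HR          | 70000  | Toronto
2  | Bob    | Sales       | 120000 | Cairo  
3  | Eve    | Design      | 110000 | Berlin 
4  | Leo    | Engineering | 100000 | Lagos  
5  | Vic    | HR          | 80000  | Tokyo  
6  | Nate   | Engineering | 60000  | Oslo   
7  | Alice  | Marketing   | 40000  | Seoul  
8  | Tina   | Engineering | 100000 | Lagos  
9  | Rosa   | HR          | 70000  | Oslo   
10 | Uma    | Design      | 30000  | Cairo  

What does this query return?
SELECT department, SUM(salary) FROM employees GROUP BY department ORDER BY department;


Summing salary within each department:
  Design: 110000 + 30000 = 140000
  Engineering: 100000 + 60000 + 100000 = 260000
  HR: 70000 + 80000 + 70000 = 220000
  Marketing: 40000 = 40000
  Sales: 120000 = 120000


5 groups:
Design, 140000
Engineering, 260000
HR, 220000
Marketing, 40000
Sales, 120000


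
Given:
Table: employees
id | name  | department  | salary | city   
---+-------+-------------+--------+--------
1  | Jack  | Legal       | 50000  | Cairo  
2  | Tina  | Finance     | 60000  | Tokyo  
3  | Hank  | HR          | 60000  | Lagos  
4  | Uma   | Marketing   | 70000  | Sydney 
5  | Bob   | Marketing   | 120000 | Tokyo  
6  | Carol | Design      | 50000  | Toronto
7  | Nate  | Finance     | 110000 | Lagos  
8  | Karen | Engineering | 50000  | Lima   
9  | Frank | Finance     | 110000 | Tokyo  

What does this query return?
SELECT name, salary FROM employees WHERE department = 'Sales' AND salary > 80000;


Filtering: department = 'Sales' AND salary > 80000
Matching: 0 rows

Empty result set (0 rows)


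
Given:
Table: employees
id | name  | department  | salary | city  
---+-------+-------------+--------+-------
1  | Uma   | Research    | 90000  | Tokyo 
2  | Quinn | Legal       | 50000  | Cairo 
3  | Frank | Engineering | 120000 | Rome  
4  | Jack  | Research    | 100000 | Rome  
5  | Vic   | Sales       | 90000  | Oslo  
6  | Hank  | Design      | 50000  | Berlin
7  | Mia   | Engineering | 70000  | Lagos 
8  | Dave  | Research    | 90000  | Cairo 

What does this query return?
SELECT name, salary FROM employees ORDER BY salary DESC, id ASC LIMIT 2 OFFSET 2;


Sort by salary DESC (id ASC tiebreak), then skip 2 and take 2
Rows 3 through 4

2 rows:
Uma, 90000
Vic, 90000


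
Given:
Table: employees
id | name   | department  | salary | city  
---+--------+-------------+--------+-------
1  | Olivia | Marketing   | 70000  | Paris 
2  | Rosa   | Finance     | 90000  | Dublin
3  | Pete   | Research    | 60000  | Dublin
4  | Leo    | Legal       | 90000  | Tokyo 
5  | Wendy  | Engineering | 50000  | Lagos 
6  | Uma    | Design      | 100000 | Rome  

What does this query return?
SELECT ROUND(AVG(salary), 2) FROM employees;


SUM(salary) = 460000
COUNT = 6
ROUND(AVG, 2) = ROUND(460000 / 6, 2) = 76666.67

76666.67


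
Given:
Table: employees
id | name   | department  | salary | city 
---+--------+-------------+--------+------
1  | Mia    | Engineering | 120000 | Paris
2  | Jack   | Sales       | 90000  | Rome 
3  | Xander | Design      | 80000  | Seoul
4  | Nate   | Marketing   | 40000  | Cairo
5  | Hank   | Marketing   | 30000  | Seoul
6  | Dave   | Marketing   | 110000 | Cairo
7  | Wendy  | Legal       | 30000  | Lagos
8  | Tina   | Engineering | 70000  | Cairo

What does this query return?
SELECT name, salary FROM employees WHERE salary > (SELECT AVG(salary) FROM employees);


Subquery: AVG(salary) = 71250.0
Filtering: salary > 71250.0
  Mia (120000) -> MATCH
  Jack (90000) -> MATCH
  Xander (80000) -> MATCH
  Dave (110000) -> MATCH


4 rows:
Mia, 120000
Jack, 90000
Xander, 80000
Dave, 110000


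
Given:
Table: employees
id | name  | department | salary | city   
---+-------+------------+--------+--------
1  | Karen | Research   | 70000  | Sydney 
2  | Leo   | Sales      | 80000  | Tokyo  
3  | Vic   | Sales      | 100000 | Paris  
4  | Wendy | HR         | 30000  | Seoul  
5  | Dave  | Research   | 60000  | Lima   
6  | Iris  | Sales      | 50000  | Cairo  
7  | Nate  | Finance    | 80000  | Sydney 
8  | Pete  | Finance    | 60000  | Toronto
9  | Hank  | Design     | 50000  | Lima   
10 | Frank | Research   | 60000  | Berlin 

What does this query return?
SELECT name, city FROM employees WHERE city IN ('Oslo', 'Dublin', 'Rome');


Filtering: city IN ('Oslo', 'Dublin', 'Rome')
Matching: 0 rows

Empty result set (0 rows)


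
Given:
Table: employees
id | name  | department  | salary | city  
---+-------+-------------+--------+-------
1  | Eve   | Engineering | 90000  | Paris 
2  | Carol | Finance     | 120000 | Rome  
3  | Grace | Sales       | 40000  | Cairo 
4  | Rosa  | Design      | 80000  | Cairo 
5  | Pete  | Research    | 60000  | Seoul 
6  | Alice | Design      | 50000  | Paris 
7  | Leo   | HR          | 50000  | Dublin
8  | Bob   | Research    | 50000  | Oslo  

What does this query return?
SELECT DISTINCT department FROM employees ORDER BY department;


All 'department' values (row order): Engineering, Finance, Sales, Design, Research, Design, HR, Research
Removing duplicates leaves 6 unique value(s).

6 values:
Design
Engineering
Finance
HR
Research
Sales


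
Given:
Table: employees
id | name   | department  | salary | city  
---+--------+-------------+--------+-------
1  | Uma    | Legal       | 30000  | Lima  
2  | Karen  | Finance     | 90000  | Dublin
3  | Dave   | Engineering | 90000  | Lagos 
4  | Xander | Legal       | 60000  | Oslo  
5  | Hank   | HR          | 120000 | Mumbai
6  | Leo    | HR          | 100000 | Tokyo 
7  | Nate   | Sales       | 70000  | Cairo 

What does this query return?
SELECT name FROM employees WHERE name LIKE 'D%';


LIKE 'D%' matches names starting with 'D'
Matching: 1

1 rows:
Dave


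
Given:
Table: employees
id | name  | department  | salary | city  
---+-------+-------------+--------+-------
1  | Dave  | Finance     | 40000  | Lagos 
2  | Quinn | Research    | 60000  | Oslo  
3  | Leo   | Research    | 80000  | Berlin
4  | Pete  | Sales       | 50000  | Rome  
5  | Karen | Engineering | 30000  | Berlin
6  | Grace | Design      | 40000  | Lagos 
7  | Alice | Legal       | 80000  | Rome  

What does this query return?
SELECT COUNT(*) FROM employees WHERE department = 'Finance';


Counting rows where department = 'Finance'
  Dave -> MATCH


1


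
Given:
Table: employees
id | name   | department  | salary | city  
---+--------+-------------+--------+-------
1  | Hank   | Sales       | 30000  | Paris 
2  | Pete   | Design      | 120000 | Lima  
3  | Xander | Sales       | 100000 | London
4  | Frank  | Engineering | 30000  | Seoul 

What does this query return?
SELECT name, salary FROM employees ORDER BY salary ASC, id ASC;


Sorting by salary ASC, then id ASC for ties

4 rows:
Hank, 30000
Frank, 30000
Xander, 100000
Pete, 120000


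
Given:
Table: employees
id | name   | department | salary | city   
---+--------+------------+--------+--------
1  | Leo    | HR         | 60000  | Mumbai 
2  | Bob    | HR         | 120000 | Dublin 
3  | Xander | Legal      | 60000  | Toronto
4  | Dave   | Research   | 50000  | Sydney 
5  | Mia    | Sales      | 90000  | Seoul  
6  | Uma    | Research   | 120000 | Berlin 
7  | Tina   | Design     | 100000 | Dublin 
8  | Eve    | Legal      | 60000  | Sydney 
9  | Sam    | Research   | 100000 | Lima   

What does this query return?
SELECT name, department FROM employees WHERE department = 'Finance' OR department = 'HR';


Filtering: department = 'Finance' OR 'HR'
Matching: 2 rows

2 rows:
Leo, HR
Bob, HR


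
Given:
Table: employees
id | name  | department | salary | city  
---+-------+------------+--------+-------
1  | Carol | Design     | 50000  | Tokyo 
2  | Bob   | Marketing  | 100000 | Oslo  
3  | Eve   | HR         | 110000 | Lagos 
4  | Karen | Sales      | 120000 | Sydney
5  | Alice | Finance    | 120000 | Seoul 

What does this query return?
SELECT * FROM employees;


SELECT * returns all 5 rows with all columns

5 rows:
1, Carol, Design, 50000, Tokyo
2, Bob, Marketing, 100000, Oslo
3, Eve, HR, 110000, Lagos
4, Karen, Sales, 120000, Sydney
5, Alice, Finance, 120000, Seoul


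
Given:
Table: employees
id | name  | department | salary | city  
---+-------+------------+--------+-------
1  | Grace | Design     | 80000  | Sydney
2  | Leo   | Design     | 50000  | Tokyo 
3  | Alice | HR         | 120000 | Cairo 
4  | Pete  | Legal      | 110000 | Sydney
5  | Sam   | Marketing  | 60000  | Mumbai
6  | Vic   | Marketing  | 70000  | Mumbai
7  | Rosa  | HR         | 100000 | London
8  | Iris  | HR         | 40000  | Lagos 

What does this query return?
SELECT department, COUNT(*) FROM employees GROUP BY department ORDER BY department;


Assigning each row to its department group:
  Grace -> Design
  Leo -> Design
  Alice -> HR
  Pete -> Legal
  Sam -> Marketing
  Vic -> Marketing
  Rosa -> HR
  Iris -> HR


4 groups:
Design, 2
HR, 3
Legal, 1
Marketing, 2


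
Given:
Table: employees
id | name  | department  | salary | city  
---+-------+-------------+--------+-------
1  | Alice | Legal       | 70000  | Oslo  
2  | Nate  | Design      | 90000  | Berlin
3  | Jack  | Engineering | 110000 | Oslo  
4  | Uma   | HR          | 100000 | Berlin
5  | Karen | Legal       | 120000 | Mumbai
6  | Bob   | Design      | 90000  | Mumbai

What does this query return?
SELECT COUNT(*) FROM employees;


COUNT(*) counts all rows

6


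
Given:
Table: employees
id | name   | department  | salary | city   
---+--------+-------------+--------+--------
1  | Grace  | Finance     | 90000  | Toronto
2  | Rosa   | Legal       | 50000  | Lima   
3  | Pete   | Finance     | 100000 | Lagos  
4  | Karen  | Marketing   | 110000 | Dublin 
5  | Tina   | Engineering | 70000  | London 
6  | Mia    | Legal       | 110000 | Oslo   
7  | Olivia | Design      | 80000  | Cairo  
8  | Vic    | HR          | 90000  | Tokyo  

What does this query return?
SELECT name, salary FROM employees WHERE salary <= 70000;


Filtering: salary <= 70000
Matching: 2 rows

2 rows:
Rosa, 50000
Tina, 70000


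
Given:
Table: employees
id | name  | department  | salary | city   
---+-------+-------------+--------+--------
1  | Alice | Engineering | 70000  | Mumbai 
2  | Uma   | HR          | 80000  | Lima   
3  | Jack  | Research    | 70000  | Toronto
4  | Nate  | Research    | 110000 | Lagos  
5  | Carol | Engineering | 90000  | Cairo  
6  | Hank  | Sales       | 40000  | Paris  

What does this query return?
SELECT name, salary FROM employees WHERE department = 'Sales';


Filtering: department = 'Sales'
Matching rows: 1

1 rows:
Hank, 40000


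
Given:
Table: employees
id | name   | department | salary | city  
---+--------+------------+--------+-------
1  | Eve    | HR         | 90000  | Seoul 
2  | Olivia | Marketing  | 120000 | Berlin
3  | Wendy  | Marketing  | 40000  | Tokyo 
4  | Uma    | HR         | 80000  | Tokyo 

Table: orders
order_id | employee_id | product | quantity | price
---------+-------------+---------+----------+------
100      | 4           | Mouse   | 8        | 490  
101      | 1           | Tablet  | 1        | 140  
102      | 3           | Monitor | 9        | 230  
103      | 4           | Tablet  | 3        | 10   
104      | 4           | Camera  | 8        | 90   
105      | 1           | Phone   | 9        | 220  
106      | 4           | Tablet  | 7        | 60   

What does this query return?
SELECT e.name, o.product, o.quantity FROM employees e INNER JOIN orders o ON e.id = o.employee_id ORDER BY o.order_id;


Joining employees.id = orders.employee_id:
  employee Uma (id=4) -> order Mouse
  employee Eve (id=1) -> order Tablet
  employee Wendy (id=3) -> order Monitor
  employee Uma (id=4) -> order Tablet
  employee Uma (id=4) -> order Camera
  employee Eve (id=1) -> order Phone
  employee Uma (id=4) -> order Tablet


7 rows:
Uma, Mouse, 8
Eve, Tablet, 1
Wendy, Monitor, 9
Uma, Tablet, 3
Uma, Camera, 8
Eve, Phone, 9
Uma, Tablet, 7


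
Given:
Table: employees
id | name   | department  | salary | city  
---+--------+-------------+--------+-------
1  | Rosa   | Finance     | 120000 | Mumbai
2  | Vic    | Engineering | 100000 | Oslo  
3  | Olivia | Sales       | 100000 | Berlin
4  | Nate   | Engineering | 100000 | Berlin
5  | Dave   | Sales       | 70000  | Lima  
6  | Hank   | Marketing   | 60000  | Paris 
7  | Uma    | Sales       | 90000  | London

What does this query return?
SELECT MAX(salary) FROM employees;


Salaries: 120000, 100000, 100000, 100000, 70000, 60000, 90000
MAX = 120000

120000


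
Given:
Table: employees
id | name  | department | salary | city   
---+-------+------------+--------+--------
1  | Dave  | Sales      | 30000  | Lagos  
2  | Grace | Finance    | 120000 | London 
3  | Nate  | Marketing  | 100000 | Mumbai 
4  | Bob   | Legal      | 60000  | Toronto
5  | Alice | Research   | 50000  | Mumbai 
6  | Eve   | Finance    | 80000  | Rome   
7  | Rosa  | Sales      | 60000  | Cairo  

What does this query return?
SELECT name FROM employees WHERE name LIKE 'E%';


LIKE 'E%' matches names starting with 'E'
Matching: 1

1 rows:
Eve


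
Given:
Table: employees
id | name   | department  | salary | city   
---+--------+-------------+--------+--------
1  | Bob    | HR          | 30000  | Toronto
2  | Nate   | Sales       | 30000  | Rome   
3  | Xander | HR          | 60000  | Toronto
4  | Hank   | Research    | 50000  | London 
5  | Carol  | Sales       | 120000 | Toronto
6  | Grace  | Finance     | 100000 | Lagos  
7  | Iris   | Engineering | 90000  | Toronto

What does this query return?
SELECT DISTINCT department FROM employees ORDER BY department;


All 'department' values (row order): HR, Sales, HR, Research, Sales, Finance, Engineering
Removing duplicates leaves 5 unique value(s).

5 values:
Engineering
Finance
HR
Research
Sales


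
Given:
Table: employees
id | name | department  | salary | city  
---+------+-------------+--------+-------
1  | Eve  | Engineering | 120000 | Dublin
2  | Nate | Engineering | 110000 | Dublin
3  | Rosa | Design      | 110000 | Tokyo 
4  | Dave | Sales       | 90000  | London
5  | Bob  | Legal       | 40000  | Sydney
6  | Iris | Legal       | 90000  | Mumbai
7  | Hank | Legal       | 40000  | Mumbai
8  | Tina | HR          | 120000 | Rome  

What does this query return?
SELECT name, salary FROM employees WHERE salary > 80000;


Filtering: salary > 80000
Matching: 6 rows

6 rows:
Eve, 120000
Nate, 110000
Rosa, 110000
Dave, 90000
Iris, 90000
Tina, 120000


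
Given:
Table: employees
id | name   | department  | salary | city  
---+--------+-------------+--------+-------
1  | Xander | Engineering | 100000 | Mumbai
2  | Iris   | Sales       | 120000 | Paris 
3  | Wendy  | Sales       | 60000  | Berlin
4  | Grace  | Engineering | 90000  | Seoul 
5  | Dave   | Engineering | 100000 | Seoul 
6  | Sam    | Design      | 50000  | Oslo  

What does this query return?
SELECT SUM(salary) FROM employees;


SUM(salary) = 100000 + 120000 + 60000 + 90000 + 100000 + 50000 = 520000

520000


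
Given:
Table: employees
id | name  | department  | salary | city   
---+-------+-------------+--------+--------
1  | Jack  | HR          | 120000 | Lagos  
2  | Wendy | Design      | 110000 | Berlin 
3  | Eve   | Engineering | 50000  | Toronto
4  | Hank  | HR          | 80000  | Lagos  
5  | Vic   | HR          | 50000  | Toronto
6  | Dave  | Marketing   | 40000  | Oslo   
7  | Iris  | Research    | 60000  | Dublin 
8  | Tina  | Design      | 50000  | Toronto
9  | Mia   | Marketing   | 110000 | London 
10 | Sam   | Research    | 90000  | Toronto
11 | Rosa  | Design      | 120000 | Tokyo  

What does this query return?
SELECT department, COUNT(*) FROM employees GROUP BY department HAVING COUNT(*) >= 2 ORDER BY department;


Groups with count >= 2:
  Design: 3 -> PASS
  HR: 3 -> PASS
  Marketing: 2 -> PASS
  Research: 2 -> PASS
  Engineering: 1 -> filtered out


4 groups:
Design, 3
HR, 3
Marketing, 2
Research, 2


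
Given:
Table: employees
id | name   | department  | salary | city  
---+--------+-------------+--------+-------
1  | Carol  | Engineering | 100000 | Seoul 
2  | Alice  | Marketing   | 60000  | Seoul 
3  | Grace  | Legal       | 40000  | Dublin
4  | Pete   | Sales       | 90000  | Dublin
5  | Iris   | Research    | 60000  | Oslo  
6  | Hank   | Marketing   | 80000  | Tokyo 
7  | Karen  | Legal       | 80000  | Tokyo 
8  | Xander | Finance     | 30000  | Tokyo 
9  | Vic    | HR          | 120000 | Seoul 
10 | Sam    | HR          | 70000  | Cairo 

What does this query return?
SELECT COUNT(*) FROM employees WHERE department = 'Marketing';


Counting rows where department = 'Marketing'
  Alice -> MATCH
  Hank -> MATCH


2


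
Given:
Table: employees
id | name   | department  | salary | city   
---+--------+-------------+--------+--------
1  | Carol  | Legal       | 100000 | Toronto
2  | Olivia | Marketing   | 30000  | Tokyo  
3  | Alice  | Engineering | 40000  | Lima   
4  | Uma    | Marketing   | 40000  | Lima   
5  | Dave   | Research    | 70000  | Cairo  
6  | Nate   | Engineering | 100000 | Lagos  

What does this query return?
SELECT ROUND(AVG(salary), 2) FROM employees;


SUM(salary) = 380000
COUNT = 6
ROUND(AVG, 2) = ROUND(380000 / 6, 2) = 63333.33

63333.33


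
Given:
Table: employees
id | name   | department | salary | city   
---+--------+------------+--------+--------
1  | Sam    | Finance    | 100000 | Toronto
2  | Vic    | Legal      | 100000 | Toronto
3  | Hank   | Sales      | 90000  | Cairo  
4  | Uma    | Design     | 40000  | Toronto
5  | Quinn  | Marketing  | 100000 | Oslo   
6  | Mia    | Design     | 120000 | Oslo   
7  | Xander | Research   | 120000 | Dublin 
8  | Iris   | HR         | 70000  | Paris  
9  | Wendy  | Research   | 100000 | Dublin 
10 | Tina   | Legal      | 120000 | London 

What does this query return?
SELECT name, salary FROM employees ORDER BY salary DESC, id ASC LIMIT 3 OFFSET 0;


Sort by salary DESC (id ASC tiebreak), then skip 0 and take 3
Rows 1 through 3

3 rows:
Mia, 120000
Xander, 120000
Tina, 120000


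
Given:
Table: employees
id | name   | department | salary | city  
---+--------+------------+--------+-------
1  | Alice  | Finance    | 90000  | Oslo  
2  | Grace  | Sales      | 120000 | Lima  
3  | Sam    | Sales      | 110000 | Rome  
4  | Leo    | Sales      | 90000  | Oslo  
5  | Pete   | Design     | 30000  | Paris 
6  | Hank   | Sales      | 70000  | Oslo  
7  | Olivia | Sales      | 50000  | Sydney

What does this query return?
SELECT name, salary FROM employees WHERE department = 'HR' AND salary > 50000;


Filtering: department = 'HR' AND salary > 50000
Matching: 0 rows

Empty result set (0 rows)


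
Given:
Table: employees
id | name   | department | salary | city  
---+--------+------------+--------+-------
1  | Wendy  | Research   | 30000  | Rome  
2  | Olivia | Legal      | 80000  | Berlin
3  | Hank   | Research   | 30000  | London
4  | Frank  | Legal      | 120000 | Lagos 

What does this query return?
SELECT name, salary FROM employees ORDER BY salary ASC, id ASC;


Sorting by salary ASC, then id ASC for ties

4 rows:
Wendy, 30000
Hank, 30000
Olivia, 80000
Frank, 120000


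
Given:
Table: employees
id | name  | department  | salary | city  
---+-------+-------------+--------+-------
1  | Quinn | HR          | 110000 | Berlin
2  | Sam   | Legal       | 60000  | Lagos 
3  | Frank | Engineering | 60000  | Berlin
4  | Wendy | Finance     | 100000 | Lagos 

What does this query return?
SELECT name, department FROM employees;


Projecting columns: name, department

4 rows:
Quinn, HR
Sam, Legal
Frank, Engineering
Wendy, Finance


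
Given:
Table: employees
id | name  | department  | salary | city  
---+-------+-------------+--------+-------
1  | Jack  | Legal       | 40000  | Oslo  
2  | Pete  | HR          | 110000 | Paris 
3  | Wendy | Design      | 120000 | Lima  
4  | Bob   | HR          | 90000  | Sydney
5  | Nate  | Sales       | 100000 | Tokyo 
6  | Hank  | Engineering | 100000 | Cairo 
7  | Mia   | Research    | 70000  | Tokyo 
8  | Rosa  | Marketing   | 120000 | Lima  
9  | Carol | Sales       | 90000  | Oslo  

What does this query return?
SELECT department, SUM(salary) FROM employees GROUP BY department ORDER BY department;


Summing salary within each department:
  Design: 120000 = 120000
  Engineering: 100000 = 100000
  HR: 110000 + 90000 = 200000
  Legal: 40000 = 40000
  Marketing: 120000 = 120000
  Research: 70000 = 70000
  Sales: 100000 + 90000 = 190000


7 groups:
Design, 120000
Engineering, 100000
HR, 200000
Legal, 40000
Marketing, 120000
Research, 70000
Sales, 190000


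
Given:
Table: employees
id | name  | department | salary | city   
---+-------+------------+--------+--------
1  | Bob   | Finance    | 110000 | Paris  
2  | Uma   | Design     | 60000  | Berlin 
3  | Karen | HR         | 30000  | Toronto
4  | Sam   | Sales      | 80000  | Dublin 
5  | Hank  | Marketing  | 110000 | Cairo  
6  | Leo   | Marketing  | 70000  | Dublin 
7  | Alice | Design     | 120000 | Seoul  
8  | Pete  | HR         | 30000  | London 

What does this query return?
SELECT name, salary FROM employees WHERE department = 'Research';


Filtering: department = 'Research'
Matching rows: 0

Empty result set (0 rows)


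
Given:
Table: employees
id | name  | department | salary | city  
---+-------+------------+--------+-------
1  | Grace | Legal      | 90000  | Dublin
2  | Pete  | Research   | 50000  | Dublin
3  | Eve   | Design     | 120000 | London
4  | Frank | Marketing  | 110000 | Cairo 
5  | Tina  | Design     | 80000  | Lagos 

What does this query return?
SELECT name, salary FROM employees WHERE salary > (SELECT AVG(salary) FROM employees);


Subquery: AVG(salary) = 90000.0
Filtering: salary > 90000.0
  Eve (120000) -> MATCH
  Frank (110000) -> MATCH


2 rows:
Eve, 120000
Frank, 110000


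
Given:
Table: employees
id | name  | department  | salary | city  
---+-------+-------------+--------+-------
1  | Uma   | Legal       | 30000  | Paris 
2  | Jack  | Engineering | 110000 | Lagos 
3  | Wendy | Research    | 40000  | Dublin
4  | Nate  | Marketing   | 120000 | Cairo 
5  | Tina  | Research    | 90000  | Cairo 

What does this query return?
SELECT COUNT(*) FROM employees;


COUNT(*) counts all rows

5


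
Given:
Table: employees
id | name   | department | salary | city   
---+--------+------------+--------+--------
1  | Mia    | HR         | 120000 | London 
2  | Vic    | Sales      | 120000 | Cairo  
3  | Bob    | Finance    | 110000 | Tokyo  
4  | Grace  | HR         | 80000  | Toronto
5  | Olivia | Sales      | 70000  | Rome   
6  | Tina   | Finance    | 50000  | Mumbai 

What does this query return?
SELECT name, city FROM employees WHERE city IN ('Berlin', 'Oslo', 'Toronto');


Filtering: city IN ('Berlin', 'Oslo', 'Toronto')
Matching: 1 rows

1 rows:
Grace, Toronto


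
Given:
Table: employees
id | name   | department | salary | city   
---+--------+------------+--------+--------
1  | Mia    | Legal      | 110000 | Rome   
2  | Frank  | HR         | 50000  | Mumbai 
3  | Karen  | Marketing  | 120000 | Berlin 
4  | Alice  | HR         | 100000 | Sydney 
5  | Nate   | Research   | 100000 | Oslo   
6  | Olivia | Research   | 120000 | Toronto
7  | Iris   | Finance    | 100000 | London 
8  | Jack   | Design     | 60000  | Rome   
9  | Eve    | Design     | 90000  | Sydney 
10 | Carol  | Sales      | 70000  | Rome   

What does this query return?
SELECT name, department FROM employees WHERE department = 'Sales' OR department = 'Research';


Filtering: department = 'Sales' OR 'Research'
Matching: 3 rows

3 rows:
Nate, Research
Olivia, Research
Carol, Sales


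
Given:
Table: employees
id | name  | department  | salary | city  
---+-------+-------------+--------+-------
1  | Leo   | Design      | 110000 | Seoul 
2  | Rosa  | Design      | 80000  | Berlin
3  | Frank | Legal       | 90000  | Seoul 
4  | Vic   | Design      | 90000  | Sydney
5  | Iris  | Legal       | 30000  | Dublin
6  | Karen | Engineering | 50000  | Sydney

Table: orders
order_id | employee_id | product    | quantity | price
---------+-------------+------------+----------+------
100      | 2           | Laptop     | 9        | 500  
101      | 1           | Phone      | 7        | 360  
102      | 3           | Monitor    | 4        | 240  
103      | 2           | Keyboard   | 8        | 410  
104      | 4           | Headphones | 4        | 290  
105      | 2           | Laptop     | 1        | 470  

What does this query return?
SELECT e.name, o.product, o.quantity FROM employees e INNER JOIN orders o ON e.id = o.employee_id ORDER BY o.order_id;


Joining employees.id = orders.employee_id:
  employee Rosa (id=2) -> order Laptop
  employee Leo (id=1) -> order Phone
  employee Frank (id=3) -> order Monitor
  employee Rosa (id=2) -> order Keyboard
  employee Vic (id=4) -> order Headphones
  employee Rosa (id=2) -> order Laptop


6 rows:
Rosa, Laptop, 9
Leo, Phone, 7
Frank, Monitor, 4
Rosa, Keyboard, 8
Vic, Headphones, 4
Rosa, Laptop, 1


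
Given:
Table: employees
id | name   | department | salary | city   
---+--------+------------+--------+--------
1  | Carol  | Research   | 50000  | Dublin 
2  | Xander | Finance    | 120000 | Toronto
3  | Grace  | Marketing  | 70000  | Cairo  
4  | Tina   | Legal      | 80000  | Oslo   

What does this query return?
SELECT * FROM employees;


SELECT * returns all 4 rows with all columns

4 rows:
1, Carol, Research, 50000, Dublin
2, Xander, Finance, 120000, Toronto
3, Grace, Marketing, 70000, Cairo
4, Tina, Legal, 80000, Oslo


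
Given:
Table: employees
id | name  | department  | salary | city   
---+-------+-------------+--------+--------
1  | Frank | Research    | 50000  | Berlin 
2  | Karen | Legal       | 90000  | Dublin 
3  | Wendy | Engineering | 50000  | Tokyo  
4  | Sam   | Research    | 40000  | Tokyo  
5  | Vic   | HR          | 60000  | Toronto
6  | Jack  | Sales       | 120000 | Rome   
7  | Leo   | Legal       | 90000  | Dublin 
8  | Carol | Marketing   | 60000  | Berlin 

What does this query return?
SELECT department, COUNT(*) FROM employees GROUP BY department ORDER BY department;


Assigning each row to its department group:
  Frank -> Research
  Karen -> Legal
  Wendy -> Engineering
  Sam -> Research
  Vic -> HR
  Jack -> Sales
  Leo -> Legal
  Carol -> Marketing


6 groups:
Engineering, 1
HR, 1
Legal, 2
Marketing, 1
Research, 2
Sales, 1


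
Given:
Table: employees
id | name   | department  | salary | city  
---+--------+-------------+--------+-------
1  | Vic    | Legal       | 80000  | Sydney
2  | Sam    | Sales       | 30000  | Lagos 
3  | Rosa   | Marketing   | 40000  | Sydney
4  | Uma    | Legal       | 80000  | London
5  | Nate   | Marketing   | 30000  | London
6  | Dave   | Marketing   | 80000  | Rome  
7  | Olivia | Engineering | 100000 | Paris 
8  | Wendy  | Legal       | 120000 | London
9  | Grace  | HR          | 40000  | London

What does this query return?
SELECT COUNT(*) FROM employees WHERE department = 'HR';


Counting rows where department = 'HR'
  Grace -> MATCH


1


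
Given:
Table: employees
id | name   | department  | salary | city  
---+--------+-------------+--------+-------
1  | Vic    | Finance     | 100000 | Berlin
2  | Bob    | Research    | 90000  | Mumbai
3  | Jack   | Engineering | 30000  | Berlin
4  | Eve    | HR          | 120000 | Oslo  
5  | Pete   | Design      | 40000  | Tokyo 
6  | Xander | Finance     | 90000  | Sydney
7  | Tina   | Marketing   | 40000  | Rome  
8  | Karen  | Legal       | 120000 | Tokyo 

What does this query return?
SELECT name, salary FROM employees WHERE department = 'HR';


Filtering: department = 'HR'
Matching rows: 1

1 rows:
Eve, 120000


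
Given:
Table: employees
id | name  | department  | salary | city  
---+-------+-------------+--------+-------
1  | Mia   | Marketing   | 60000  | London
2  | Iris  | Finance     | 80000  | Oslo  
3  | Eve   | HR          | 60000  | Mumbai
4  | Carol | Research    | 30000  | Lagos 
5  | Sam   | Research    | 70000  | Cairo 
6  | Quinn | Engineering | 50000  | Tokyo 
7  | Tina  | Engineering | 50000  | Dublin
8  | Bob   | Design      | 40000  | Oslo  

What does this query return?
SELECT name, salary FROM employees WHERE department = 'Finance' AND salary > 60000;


Filtering: department = 'Finance' AND salary > 60000
Matching: 1 rows

1 rows:
Iris, 80000


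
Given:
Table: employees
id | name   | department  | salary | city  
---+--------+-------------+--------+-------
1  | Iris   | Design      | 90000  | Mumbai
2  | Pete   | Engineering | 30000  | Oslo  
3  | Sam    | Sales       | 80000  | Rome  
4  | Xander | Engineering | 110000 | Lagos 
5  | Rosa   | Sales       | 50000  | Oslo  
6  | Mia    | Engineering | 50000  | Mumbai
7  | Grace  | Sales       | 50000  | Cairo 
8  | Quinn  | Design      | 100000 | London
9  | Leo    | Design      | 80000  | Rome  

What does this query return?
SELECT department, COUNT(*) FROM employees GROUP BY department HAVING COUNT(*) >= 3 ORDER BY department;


Groups with count >= 3:
  Design: 3 -> PASS
  Engineering: 3 -> PASS
  Sales: 3 -> PASS


3 groups:
Design, 3
Engineering, 3
Sales, 3


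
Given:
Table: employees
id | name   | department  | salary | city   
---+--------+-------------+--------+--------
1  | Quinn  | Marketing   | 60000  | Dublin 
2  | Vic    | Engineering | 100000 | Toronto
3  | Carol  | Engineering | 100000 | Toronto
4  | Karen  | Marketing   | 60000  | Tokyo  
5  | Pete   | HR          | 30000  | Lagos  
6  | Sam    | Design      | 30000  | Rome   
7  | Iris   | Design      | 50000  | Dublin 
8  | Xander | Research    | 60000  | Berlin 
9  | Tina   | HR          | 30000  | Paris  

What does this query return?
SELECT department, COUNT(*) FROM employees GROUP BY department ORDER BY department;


Assigning each row to its department group:
  Quinn -> Marketing
  Vic -> Engineering
  Carol -> Engineering
  Karen -> Marketing
  Pete -> HR
  Sam -> Design
  Iris -> Design
  Xander -> Research
  Tina -> HR


5 groups:
Design, 2
Engineering, 2
HR, 2
Marketing, 2
Research, 1


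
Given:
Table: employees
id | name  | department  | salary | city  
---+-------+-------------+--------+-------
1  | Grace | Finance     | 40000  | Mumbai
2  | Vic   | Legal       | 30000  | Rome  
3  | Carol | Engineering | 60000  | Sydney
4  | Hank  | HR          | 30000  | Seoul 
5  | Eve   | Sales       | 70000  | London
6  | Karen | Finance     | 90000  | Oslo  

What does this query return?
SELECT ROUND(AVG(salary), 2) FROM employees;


SUM(salary) = 320000
COUNT = 6
ROUND(AVG, 2) = ROUND(320000 / 6, 2) = 53333.33

53333.33


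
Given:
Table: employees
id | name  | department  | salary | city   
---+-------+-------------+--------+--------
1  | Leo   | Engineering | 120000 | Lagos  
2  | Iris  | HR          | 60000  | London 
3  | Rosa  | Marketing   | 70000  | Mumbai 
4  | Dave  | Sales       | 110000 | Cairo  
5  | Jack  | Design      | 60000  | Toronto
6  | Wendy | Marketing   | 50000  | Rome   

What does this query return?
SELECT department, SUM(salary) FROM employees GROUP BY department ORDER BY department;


Summing salary within each department:
  Design: 60000 = 60000
  Engineering: 120000 = 120000
  HR: 60000 = 60000
  Marketing: 70000 + 50000 = 120000
  Sales: 110000 = 110000


5 groups:
Design, 60000
Engineering, 120000
HR, 60000
Marketing, 120000
Sales, 110000


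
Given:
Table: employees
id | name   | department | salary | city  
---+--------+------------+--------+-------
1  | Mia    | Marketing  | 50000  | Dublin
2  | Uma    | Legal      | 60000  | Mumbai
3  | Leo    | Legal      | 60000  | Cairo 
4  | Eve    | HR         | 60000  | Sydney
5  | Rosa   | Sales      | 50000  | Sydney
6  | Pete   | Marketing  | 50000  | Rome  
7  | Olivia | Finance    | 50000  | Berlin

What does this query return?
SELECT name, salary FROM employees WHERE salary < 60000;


Filtering: salary < 60000
Matching: 4 rows

4 rows:
Mia, 50000
Rosa, 50000
Pete, 50000
Olivia, 50000


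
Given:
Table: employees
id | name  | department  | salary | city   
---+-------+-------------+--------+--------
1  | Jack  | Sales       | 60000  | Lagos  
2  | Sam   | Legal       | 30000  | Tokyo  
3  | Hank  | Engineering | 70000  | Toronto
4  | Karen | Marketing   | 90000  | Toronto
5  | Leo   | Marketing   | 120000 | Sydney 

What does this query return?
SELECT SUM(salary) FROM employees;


SUM(salary) = 60000 + 30000 + 70000 + 90000 + 120000 = 370000

370000


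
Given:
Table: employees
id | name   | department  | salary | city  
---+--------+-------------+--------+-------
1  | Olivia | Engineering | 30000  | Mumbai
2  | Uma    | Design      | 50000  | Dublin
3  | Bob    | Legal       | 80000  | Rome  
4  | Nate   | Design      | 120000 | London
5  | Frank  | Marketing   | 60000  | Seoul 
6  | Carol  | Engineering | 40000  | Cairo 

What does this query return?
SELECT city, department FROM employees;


Projecting columns: city, department

6 rows:
Mumbai, Engineering
Dublin, Design
Rome, Legal
London, Design
Seoul, Marketing
Cairo, Engineering


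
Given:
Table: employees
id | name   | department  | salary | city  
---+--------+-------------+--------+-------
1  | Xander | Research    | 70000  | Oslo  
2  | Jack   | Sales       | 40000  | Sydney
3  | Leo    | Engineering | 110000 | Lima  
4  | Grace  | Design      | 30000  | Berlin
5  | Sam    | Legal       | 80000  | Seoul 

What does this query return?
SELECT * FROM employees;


SELECT * returns all 5 rows with all columns

5 rows:
1, Xander, Research, 70000, Oslo
2, Jack, Sales, 40000, Sydney
3, Leo, Engineering, 110000, Lima
4, Grace, Design, 30000, Berlin
5, Sam, Legal, 80000, Seoul


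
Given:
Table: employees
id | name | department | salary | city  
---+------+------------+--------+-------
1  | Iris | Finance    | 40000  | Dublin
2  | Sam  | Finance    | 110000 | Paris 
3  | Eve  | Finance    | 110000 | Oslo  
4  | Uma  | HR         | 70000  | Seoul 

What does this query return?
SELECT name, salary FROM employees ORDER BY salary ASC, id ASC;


Sorting by salary ASC, then id ASC for ties

4 rows:
Iris, 40000
Uma, 70000
Sam, 110000
Eve, 110000


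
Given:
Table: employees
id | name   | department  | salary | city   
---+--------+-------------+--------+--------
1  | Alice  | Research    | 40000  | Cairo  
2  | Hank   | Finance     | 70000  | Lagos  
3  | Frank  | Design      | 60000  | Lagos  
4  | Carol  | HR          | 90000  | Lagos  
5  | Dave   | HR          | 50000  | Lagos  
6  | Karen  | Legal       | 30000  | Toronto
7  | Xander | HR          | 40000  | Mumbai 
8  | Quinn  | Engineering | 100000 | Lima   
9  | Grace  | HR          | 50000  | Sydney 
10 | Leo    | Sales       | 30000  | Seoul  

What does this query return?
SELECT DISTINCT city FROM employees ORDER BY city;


All 'city' values (row order): Cairo, Lagos, Lagos, Lagos, Lagos, Toronto, Mumbai, Lima, Sydney, Seoul
Removing duplicates leaves 7 unique value(s).

7 values:
Cairo
Lagos
Lima
Mumbai
Seoul
Sydney
Toronto


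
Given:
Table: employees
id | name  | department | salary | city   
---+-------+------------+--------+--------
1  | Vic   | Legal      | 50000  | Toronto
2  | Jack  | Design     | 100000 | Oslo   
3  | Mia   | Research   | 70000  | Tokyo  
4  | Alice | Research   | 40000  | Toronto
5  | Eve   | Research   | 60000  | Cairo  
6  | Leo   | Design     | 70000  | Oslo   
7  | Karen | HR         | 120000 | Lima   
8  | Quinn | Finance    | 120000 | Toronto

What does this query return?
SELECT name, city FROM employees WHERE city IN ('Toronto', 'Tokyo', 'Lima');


Filtering: city IN ('Toronto', 'Tokyo', 'Lima')
Matching: 5 rows

5 rows:
Vic, Toronto
Mia, Tokyo
Alice, Toronto
Karen, Lima
Quinn, Toronto
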